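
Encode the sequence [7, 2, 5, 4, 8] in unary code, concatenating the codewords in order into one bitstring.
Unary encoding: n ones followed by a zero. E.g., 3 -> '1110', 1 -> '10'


Encode each number as n ones followed by a terminating 0:
  7 -> 11111110 (8 bits)
  2 -> 110 (3 bits)
  5 -> 111110 (6 bits)
  4 -> 11110 (5 bits)
  8 -> 111111110 (9 bits)
Total length = 8 + 3 + 6 + 5 + 9 = 31 bits.

Unary([7, 2, 5, 4, 8]) = 1111111011011111011110111111110 (31 bits)


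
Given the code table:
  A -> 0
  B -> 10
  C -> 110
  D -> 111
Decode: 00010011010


Decoding:
0 -> A
0 -> A
0 -> A
10 -> B
0 -> A
110 -> C
10 -> B


Result: AAABACB


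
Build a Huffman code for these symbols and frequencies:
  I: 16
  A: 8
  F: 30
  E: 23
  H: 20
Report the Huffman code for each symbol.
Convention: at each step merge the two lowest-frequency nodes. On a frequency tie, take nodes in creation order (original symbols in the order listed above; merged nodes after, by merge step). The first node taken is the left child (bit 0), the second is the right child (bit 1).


Huffman tree construction:
Step 1: Merge A(8) + I(16) = 24
Step 2: Merge H(20) + E(23) = 43
Step 3: Merge (A+I)(24) + F(30) = 54
Step 4: Merge (H+E)(43) + ((A+I)+F)(54) = 97
Read each symbol's code off the tree from the root (left child = 0, right child = 1).

Codes:
  I: 101 (length 3)
  A: 100 (length 3)
  F: 11 (length 2)
  E: 01 (length 2)
  H: 00 (length 2)
Average code length: 218/97 = 2.2474 bits/symbol


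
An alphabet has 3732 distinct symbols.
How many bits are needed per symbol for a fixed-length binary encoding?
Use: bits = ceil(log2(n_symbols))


log2(3732) = 11.8657
Bracket: 2^11 = 2048 < 3732 <= 2^12 = 4096
So ceil(log2(3732)) = 12

bits = ceil(log2(3732)) = ceil(11.8657) = 12 bits


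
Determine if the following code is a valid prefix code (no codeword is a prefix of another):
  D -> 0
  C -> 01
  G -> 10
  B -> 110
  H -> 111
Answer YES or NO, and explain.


Checking each pair (does one codeword prefix another?):
  D='0' vs C='01': prefix -- VIOLATION

NO -- this is NOT a valid prefix code. D (0) is a prefix of C (01).


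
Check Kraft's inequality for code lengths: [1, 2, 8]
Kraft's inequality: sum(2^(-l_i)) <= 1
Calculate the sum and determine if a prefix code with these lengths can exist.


Sum = 2^(-1) + 2^(-2) + 2^(-8)
    = 0.5 + 0.25 + 0.00390625
    = 193/256 = 0.75390625
Since 0.75390625 <= 1, Kraft's inequality IS satisfied.
A prefix code with these lengths CAN exist.

Kraft sum = 0.75390625. Satisfied.


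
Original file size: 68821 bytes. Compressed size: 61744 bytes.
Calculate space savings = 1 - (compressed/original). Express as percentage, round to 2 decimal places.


ratio = compressed/original = 61744/68821 = 0.897168
savings = 1 - ratio = 1 - 0.897168 = 0.102832
as a percentage: 0.102832 * 100 = 10.28%

Space savings = 1 - 61744/68821 = 10.28%


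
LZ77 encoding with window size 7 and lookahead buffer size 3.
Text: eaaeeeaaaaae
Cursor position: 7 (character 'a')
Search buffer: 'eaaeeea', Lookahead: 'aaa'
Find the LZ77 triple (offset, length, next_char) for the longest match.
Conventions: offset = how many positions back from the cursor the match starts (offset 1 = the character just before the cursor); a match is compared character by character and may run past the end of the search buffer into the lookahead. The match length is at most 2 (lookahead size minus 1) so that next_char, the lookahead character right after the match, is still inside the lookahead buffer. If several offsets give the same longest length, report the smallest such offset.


Try each offset into the search buffer:
  offset=1 (pos 6, char 'a'): match length 2
  offset=2 (pos 5, char 'e'): match length 0
  offset=3 (pos 4, char 'e'): match length 0
  offset=4 (pos 3, char 'e'): match length 0
  offset=5 (pos 2, char 'a'): match length 1
  offset=6 (pos 1, char 'a'): match length 2
  offset=7 (pos 0, char 'e'): match length 0
Longest match has length 2, found at offsets 1, 6; take the smallest, offset 1.
next_char = character at position 7 + 2 = 9 -> 'a'

Best match: offset=1, length=2 (matching 'aa' starting at position 6)
LZ77 triple: (1, 2, 'a')


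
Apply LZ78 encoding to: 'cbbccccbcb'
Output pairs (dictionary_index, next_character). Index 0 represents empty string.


LZ78 encoding steps:
Dictionary: {0: ''}
Step 1: w='' (idx 0), next='c' -> output (0, 'c'), add 'c' as idx 1
Step 2: w='' (idx 0), next='b' -> output (0, 'b'), add 'b' as idx 2
Step 3: w='b' (idx 2), next='c' -> output (2, 'c'), add 'bc' as idx 3
Step 4: w='c' (idx 1), next='c' -> output (1, 'c'), add 'cc' as idx 4
Step 5: w='c' (idx 1), next='b' -> output (1, 'b'), add 'cb' as idx 5
Step 6: w='cb' (idx 5), end of input -> output (5, '')


Encoded: [(0, 'c'), (0, 'b'), (2, 'c'), (1, 'c'), (1, 'b'), (5, '')]


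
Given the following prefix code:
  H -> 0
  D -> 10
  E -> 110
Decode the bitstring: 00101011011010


Decoding step by step:
Bits 0 -> H
Bits 0 -> H
Bits 10 -> D
Bits 10 -> D
Bits 110 -> E
Bits 110 -> E
Bits 10 -> D


Decoded message: HHDDEED


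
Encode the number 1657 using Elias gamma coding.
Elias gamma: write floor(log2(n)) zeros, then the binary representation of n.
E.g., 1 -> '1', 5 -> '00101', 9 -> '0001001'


num_bits = floor(log2(1657)) + 1 = 11
leading_zeros = num_bits - 1 = 10
binary(1657) = 11001111001

Elias gamma(1657) = '0000000000' + '11001111001' = 000000000011001111001 (21 bits)


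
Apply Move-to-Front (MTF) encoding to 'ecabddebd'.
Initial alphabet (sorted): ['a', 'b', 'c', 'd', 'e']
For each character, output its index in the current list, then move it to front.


MTF encoding:
'e': index 4 in ['a', 'b', 'c', 'd', 'e'] -> ['e', 'a', 'b', 'c', 'd']
'c': index 3 in ['e', 'a', 'b', 'c', 'd'] -> ['c', 'e', 'a', 'b', 'd']
'a': index 2 in ['c', 'e', 'a', 'b', 'd'] -> ['a', 'c', 'e', 'b', 'd']
'b': index 3 in ['a', 'c', 'e', 'b', 'd'] -> ['b', 'a', 'c', 'e', 'd']
'd': index 4 in ['b', 'a', 'c', 'e', 'd'] -> ['d', 'b', 'a', 'c', 'e']
'd': index 0 in ['d', 'b', 'a', 'c', 'e'] -> ['d', 'b', 'a', 'c', 'e']
'e': index 4 in ['d', 'b', 'a', 'c', 'e'] -> ['e', 'd', 'b', 'a', 'c']
'b': index 2 in ['e', 'd', 'b', 'a', 'c'] -> ['b', 'e', 'd', 'a', 'c']
'd': index 2 in ['b', 'e', 'd', 'a', 'c'] -> ['d', 'b', 'e', 'a', 'c']


Output: [4, 3, 2, 3, 4, 0, 4, 2, 2]


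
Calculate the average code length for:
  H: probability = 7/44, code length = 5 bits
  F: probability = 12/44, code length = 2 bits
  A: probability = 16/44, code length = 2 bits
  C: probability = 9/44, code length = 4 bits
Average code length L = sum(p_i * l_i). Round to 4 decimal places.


Weighted contributions p_i * l_i:
  H: (7/44) * 5 = 35/44
  F: (12/44) * 2 = 24/44
  A: (16/44) * 2 = 32/44
  C: (9/44) * 4 = 36/44
Sum = (35 + 24 + 32 + 36)/44 = 127/44

L = 127/44 = 2.8864 bits/symbol


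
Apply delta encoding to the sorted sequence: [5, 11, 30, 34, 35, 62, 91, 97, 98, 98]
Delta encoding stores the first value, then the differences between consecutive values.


First value: 5
Deltas:
  11 - 5 = 6
  30 - 11 = 19
  34 - 30 = 4
  35 - 34 = 1
  62 - 35 = 27
  91 - 62 = 29
  97 - 91 = 6
  98 - 97 = 1
  98 - 98 = 0


Delta encoded: [5, 6, 19, 4, 1, 27, 29, 6, 1, 0]


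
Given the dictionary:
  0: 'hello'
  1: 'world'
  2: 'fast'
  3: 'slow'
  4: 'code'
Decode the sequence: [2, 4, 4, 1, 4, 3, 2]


Look up each index in the dictionary:
  2 -> 'fast'
  4 -> 'code'
  4 -> 'code'
  1 -> 'world'
  4 -> 'code'
  3 -> 'slow'
  2 -> 'fast'

Decoded: "fast code code world code slow fast"


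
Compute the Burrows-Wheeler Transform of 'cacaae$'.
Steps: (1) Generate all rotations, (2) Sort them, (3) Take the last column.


Rotations (sorted):
  0: $cacaae -> last char: e
  1: aae$cac -> last char: c
  2: acaae$c -> last char: c
  3: ae$caca -> last char: a
  4: caae$ca -> last char: a
  5: cacaae$ -> last char: $
  6: e$cacaa -> last char: a


BWT = eccaa$a


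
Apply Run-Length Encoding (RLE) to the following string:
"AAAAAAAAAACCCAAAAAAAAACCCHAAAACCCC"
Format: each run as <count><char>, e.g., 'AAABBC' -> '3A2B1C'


Scanning runs left to right:
  i=0: run of 'A' x 10 -> '10A'
  i=10: run of 'C' x 3 -> '3C'
  i=13: run of 'A' x 9 -> '9A'
  i=22: run of 'C' x 3 -> '3C'
  i=25: run of 'H' x 1 -> '1H'
  i=26: run of 'A' x 4 -> '4A'
  i=30: run of 'C' x 4 -> '4C'

RLE = 10A3C9A3C1H4A4C


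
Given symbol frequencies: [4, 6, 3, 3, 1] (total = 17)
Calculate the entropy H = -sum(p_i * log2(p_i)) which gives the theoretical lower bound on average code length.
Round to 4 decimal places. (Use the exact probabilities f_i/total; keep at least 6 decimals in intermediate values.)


Per-symbol terms -p_i * log2(p_i) with p_i = f_i/17:
  p = 4/17 = 0.235294: log2(p) = -2.087463, -p*log2(p) = 0.491168
  p = 6/17 = 0.352941: log2(p) = -1.502500, -p*log2(p) = 0.530294
  p = 3/17 = 0.176471: log2(p) = -2.502500, -p*log2(p) = 0.441618
  p = 3/17 = 0.176471: log2(p) = -2.502500, -p*log2(p) = 0.441618
  p = 1/17 = 0.058824: log2(p) = -4.087463, -p*log2(p) = 0.240439
H = 0.491168 + 0.530294 + 0.441618 + 0.441618 + 0.240439 = 2.145137

H = 2.1451 bits/symbol


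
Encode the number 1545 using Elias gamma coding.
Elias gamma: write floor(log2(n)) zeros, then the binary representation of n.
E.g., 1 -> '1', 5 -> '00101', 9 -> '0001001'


num_bits = floor(log2(1545)) + 1 = 11
leading_zeros = num_bits - 1 = 10
binary(1545) = 11000001001

Elias gamma(1545) = '0000000000' + '11000001001' = 000000000011000001001 (21 bits)


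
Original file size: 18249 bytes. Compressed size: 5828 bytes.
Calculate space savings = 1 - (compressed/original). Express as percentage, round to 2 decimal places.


ratio = compressed/original = 5828/18249 = 0.31936
savings = 1 - ratio = 1 - 0.31936 = 0.68064
as a percentage: 0.68064 * 100 = 68.06%

Space savings = 1 - 5828/18249 = 68.06%


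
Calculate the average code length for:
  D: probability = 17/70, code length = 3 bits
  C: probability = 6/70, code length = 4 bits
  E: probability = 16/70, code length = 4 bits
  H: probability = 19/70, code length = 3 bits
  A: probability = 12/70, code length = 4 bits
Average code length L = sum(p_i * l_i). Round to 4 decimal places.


Weighted contributions p_i * l_i:
  D: (17/70) * 3 = 51/70
  C: (6/70) * 4 = 24/70
  E: (16/70) * 4 = 64/70
  H: (19/70) * 3 = 57/70
  A: (12/70) * 4 = 48/70
Sum = (51 + 24 + 64 + 57 + 48)/70 = 244/70

L = 244/70 = 3.4857 bits/symbol


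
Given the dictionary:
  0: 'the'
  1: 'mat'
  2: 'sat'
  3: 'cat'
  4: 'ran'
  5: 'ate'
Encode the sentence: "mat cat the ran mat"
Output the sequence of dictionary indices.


Look up each word in the dictionary:
  'mat' -> 1
  'cat' -> 3
  'the' -> 0
  'ran' -> 4
  'mat' -> 1

Encoded: [1, 3, 0, 4, 1]


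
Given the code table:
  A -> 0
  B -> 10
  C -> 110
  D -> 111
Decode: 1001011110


Decoding:
10 -> B
0 -> A
10 -> B
111 -> D
10 -> B


Result: BABDB


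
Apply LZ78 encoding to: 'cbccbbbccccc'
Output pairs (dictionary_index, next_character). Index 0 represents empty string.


LZ78 encoding steps:
Dictionary: {0: ''}
Step 1: w='' (idx 0), next='c' -> output (0, 'c'), add 'c' as idx 1
Step 2: w='' (idx 0), next='b' -> output (0, 'b'), add 'b' as idx 2
Step 3: w='c' (idx 1), next='c' -> output (1, 'c'), add 'cc' as idx 3
Step 4: w='b' (idx 2), next='b' -> output (2, 'b'), add 'bb' as idx 4
Step 5: w='b' (idx 2), next='c' -> output (2, 'c'), add 'bc' as idx 5
Step 6: w='cc' (idx 3), next='c' -> output (3, 'c'), add 'ccc' as idx 6
Step 7: w='c' (idx 1), end of input -> output (1, '')


Encoded: [(0, 'c'), (0, 'b'), (1, 'c'), (2, 'b'), (2, 'c'), (3, 'c'), (1, '')]


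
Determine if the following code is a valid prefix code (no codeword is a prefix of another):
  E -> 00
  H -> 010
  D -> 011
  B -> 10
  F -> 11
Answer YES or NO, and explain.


Checking each pair (does one codeword prefix another?):
  E='00' vs H='010': no prefix
  E='00' vs D='011': no prefix
  E='00' vs B='10': no prefix
  E='00' vs F='11': no prefix
  H='010' vs E='00': no prefix
  H='010' vs D='011': no prefix
  H='010' vs B='10': no prefix
  H='010' vs F='11': no prefix
  D='011' vs E='00': no prefix
  D='011' vs H='010': no prefix
  D='011' vs B='10': no prefix
  D='011' vs F='11': no prefix
  B='10' vs E='00': no prefix
  B='10' vs H='010': no prefix
  B='10' vs D='011': no prefix
  B='10' vs F='11': no prefix
  F='11' vs E='00': no prefix
  F='11' vs H='010': no prefix
  F='11' vs D='011': no prefix
  F='11' vs B='10': no prefix
No violation found over all pairs.

YES -- this is a valid prefix code. No codeword is a prefix of any other codeword.


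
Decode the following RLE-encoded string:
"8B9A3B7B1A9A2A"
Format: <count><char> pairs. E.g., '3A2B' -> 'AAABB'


Expanding each <count><char> pair:
  8B -> 'BBBBBBBB'
  9A -> 'AAAAAAAAA'
  3B -> 'BBB'
  7B -> 'BBBBBBB'
  1A -> 'A'
  9A -> 'AAAAAAAAA'
  2A -> 'AA'

Decoded = BBBBBBBBAAAAAAAAABBBBBBBBBBAAAAAAAAAAAA


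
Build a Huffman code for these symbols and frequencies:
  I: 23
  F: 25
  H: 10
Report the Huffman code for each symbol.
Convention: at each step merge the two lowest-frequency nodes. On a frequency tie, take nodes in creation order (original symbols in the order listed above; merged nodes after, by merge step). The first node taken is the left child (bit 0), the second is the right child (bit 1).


Huffman tree construction:
Step 1: Merge H(10) + I(23) = 33
Step 2: Merge F(25) + (H+I)(33) = 58
Read each symbol's code off the tree from the root (left child = 0, right child = 1).

Codes:
  I: 11 (length 2)
  F: 0 (length 1)
  H: 10 (length 2)
Average code length: 91/58 = 1.5690 bits/symbol


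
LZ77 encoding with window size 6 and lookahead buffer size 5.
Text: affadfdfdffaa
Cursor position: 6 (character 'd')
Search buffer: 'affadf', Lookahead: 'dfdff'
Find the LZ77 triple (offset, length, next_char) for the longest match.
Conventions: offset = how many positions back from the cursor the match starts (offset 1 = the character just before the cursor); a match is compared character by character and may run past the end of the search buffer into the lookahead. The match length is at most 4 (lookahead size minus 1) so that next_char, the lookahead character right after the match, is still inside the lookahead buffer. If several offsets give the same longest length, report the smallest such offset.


Try each offset into the search buffer:
  offset=1 (pos 5, char 'f'): match length 0
  offset=2 (pos 4, char 'd'): match length 4
  offset=3 (pos 3, char 'a'): match length 0
  offset=4 (pos 2, char 'f'): match length 0
  offset=5 (pos 1, char 'f'): match length 0
  offset=6 (pos 0, char 'a'): match length 0
Longest match has length 4 at offset 2.
next_char = character at position 6 + 4 = 10 -> 'f'

Best match: offset=2, length=4 (matching 'dfdf' starting at position 4)
LZ77 triple: (2, 4, 'f')


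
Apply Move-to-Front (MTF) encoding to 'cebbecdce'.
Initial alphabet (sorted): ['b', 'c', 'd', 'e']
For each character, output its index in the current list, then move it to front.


MTF encoding:
'c': index 1 in ['b', 'c', 'd', 'e'] -> ['c', 'b', 'd', 'e']
'e': index 3 in ['c', 'b', 'd', 'e'] -> ['e', 'c', 'b', 'd']
'b': index 2 in ['e', 'c', 'b', 'd'] -> ['b', 'e', 'c', 'd']
'b': index 0 in ['b', 'e', 'c', 'd'] -> ['b', 'e', 'c', 'd']
'e': index 1 in ['b', 'e', 'c', 'd'] -> ['e', 'b', 'c', 'd']
'c': index 2 in ['e', 'b', 'c', 'd'] -> ['c', 'e', 'b', 'd']
'd': index 3 in ['c', 'e', 'b', 'd'] -> ['d', 'c', 'e', 'b']
'c': index 1 in ['d', 'c', 'e', 'b'] -> ['c', 'd', 'e', 'b']
'e': index 2 in ['c', 'd', 'e', 'b'] -> ['e', 'c', 'd', 'b']


Output: [1, 3, 2, 0, 1, 2, 3, 1, 2]


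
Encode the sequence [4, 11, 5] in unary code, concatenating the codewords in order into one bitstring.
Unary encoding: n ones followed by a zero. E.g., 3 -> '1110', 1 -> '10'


Encode each number as n ones followed by a terminating 0:
  4 -> 11110 (5 bits)
  11 -> 111111111110 (12 bits)
  5 -> 111110 (6 bits)
Total length = 5 + 12 + 6 = 23 bits.

Unary([4, 11, 5]) = 11110111111111110111110 (23 bits)


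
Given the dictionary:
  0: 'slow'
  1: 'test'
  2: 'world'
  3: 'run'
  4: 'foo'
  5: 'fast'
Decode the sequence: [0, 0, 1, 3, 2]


Look up each index in the dictionary:
  0 -> 'slow'
  0 -> 'slow'
  1 -> 'test'
  3 -> 'run'
  2 -> 'world'

Decoded: "slow slow test run world"


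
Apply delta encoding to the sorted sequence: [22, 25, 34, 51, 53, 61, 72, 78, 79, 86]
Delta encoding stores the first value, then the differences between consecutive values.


First value: 22
Deltas:
  25 - 22 = 3
  34 - 25 = 9
  51 - 34 = 17
  53 - 51 = 2
  61 - 53 = 8
  72 - 61 = 11
  78 - 72 = 6
  79 - 78 = 1
  86 - 79 = 7


Delta encoded: [22, 3, 9, 17, 2, 8, 11, 6, 1, 7]


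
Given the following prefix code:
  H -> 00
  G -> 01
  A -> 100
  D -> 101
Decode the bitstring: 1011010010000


Decoding step by step:
Bits 101 -> D
Bits 101 -> D
Bits 00 -> H
Bits 100 -> A
Bits 00 -> H


Decoded message: DDHAH


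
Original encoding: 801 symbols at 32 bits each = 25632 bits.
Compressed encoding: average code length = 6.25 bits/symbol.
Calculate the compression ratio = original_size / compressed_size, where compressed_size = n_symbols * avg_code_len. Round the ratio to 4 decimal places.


original_size = n_symbols * orig_bits = 801 * 32 = 25632 bits
compressed_size = n_symbols * avg_code_len = 801 * 6.25 = 5006.25 bits
ratio = original_size / compressed_size = 25632 / 5006.25 = 5.12

Compression ratio = 5.12


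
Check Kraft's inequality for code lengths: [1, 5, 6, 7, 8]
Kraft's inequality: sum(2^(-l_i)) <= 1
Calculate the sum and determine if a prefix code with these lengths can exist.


Sum = 2^(-1) + 2^(-5) + 2^(-6) + 2^(-7) + 2^(-8)
    = 0.5 + 0.03125 + 0.015625 + 0.0078125 + 0.00390625
    = 143/256 = 0.55859375
Since 0.55859375 <= 1, Kraft's inequality IS satisfied.
A prefix code with these lengths CAN exist.

Kraft sum = 0.55859375. Satisfied.


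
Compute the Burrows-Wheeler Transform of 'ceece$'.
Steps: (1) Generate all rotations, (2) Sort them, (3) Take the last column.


Rotations (sorted):
  0: $ceece -> last char: e
  1: ce$cee -> last char: e
  2: ceece$ -> last char: $
  3: e$ceec -> last char: c
  4: ece$ce -> last char: e
  5: eece$c -> last char: c


BWT = ee$cec


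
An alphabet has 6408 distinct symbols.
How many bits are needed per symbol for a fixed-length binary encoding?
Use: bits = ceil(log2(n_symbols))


log2(6408) = 12.6457
Bracket: 2^12 = 4096 < 6408 <= 2^13 = 8192
So ceil(log2(6408)) = 13

bits = ceil(log2(6408)) = ceil(12.6457) = 13 bits


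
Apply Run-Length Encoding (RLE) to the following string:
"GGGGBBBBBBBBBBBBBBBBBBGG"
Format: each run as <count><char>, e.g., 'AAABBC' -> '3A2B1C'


Scanning runs left to right:
  i=0: run of 'G' x 4 -> '4G'
  i=4: run of 'B' x 18 -> '18B'
  i=22: run of 'G' x 2 -> '2G'

RLE = 4G18B2G


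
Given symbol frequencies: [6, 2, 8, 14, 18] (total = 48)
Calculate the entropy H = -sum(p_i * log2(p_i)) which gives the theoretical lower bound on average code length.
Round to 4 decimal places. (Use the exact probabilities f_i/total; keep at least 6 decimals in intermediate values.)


Per-symbol terms -p_i * log2(p_i) with p_i = f_i/48:
  p = 6/48 = 0.125000: log2(p) = -3.000000, -p*log2(p) = 0.375000
  p = 2/48 = 0.041667: log2(p) = -4.584963, -p*log2(p) = 0.191040
  p = 8/48 = 0.166667: log2(p) = -2.584963, -p*log2(p) = 0.430827
  p = 14/48 = 0.291667: log2(p) = -1.777608, -p*log2(p) = 0.518469
  p = 18/48 = 0.375000: log2(p) = -1.415037, -p*log2(p) = 0.530639
H = 0.375000 + 0.191040 + 0.430827 + 0.518469 + 0.530639 = 2.045975

H = 2.046 bits/symbol


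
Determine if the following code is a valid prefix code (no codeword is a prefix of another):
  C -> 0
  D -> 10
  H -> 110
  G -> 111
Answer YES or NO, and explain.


Checking each pair (does one codeword prefix another?):
  C='0' vs D='10': no prefix
  C='0' vs H='110': no prefix
  C='0' vs G='111': no prefix
  D='10' vs C='0': no prefix
  D='10' vs H='110': no prefix
  D='10' vs G='111': no prefix
  H='110' vs C='0': no prefix
  H='110' vs D='10': no prefix
  H='110' vs G='111': no prefix
  G='111' vs C='0': no prefix
  G='111' vs D='10': no prefix
  G='111' vs H='110': no prefix
No violation found over all pairs.

YES -- this is a valid prefix code. No codeword is a prefix of any other codeword.


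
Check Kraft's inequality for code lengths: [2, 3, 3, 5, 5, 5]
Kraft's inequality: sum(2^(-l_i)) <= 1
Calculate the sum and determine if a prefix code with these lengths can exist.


Sum = 2^(-2) + 2^(-3) + 2^(-3) + 2^(-5) + 2^(-5) + 2^(-5)
    = 0.25 + 0.125 + 0.125 + 0.03125 + 0.03125 + 0.03125
    = 19/32 = 0.59375
Since 0.59375 <= 1, Kraft's inequality IS satisfied.
A prefix code with these lengths CAN exist.

Kraft sum = 0.59375. Satisfied.


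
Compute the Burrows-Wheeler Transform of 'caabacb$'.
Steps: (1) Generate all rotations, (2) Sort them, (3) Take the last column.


Rotations (sorted):
  0: $caabacb -> last char: b
  1: aabacb$c -> last char: c
  2: abacb$ca -> last char: a
  3: acb$caab -> last char: b
  4: b$caabac -> last char: c
  5: bacb$caa -> last char: a
  6: caabacb$ -> last char: $
  7: cb$caaba -> last char: a


BWT = bcabca$a


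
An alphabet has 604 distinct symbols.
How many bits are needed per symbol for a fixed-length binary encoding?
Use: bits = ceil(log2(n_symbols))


log2(604) = 9.2384
Bracket: 2^9 = 512 < 604 <= 2^10 = 1024
So ceil(log2(604)) = 10

bits = ceil(log2(604)) = ceil(9.2384) = 10 bits


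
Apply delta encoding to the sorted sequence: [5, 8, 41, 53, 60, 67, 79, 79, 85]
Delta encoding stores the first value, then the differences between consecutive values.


First value: 5
Deltas:
  8 - 5 = 3
  41 - 8 = 33
  53 - 41 = 12
  60 - 53 = 7
  67 - 60 = 7
  79 - 67 = 12
  79 - 79 = 0
  85 - 79 = 6


Delta encoded: [5, 3, 33, 12, 7, 7, 12, 0, 6]


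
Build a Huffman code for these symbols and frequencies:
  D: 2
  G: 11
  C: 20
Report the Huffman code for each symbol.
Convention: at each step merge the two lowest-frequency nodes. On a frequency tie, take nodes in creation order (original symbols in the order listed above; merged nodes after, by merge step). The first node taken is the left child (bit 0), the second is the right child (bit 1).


Huffman tree construction:
Step 1: Merge D(2) + G(11) = 13
Step 2: Merge (D+G)(13) + C(20) = 33
Read each symbol's code off the tree from the root (left child = 0, right child = 1).

Codes:
  D: 00 (length 2)
  G: 01 (length 2)
  C: 1 (length 1)
Average code length: 46/33 = 1.3939 bits/symbol


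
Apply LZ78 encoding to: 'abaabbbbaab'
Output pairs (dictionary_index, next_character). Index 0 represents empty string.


LZ78 encoding steps:
Dictionary: {0: ''}
Step 1: w='' (idx 0), next='a' -> output (0, 'a'), add 'a' as idx 1
Step 2: w='' (idx 0), next='b' -> output (0, 'b'), add 'b' as idx 2
Step 3: w='a' (idx 1), next='a' -> output (1, 'a'), add 'aa' as idx 3
Step 4: w='b' (idx 2), next='b' -> output (2, 'b'), add 'bb' as idx 4
Step 5: w='bb' (idx 4), next='a' -> output (4, 'a'), add 'bba' as idx 5
Step 6: w='a' (idx 1), next='b' -> output (1, 'b'), add 'ab' as idx 6


Encoded: [(0, 'a'), (0, 'b'), (1, 'a'), (2, 'b'), (4, 'a'), (1, 'b')]


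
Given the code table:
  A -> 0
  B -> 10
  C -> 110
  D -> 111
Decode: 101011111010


Decoding:
10 -> B
10 -> B
111 -> D
110 -> C
10 -> B


Result: BBDCB


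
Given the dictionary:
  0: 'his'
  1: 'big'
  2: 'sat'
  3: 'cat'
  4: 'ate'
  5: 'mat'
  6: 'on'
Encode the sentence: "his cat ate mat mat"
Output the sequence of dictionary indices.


Look up each word in the dictionary:
  'his' -> 0
  'cat' -> 3
  'ate' -> 4
  'mat' -> 5
  'mat' -> 5

Encoded: [0, 3, 4, 5, 5]


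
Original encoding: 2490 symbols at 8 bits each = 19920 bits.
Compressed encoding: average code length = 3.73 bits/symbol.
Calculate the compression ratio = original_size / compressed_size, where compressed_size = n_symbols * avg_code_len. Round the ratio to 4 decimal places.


original_size = n_symbols * orig_bits = 2490 * 8 = 19920 bits
compressed_size = n_symbols * avg_code_len = 2490 * 3.73 = 9287.7 bits
ratio = original_size / compressed_size = 19920 / 9287.7 = 2.1448

Compression ratio = 2.1448


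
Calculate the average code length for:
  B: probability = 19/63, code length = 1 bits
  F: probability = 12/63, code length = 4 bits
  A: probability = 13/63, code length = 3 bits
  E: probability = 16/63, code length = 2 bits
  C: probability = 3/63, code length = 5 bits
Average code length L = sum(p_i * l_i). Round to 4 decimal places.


Weighted contributions p_i * l_i:
  B: (19/63) * 1 = 19/63
  F: (12/63) * 4 = 48/63
  A: (13/63) * 3 = 39/63
  E: (16/63) * 2 = 32/63
  C: (3/63) * 5 = 15/63
Sum = (19 + 48 + 39 + 32 + 15)/63 = 153/63

L = 153/63 = 2.4286 bits/symbol


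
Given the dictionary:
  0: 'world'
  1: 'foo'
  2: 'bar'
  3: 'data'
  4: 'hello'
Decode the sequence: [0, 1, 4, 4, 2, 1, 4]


Look up each index in the dictionary:
  0 -> 'world'
  1 -> 'foo'
  4 -> 'hello'
  4 -> 'hello'
  2 -> 'bar'
  1 -> 'foo'
  4 -> 'hello'

Decoded: "world foo hello hello bar foo hello"


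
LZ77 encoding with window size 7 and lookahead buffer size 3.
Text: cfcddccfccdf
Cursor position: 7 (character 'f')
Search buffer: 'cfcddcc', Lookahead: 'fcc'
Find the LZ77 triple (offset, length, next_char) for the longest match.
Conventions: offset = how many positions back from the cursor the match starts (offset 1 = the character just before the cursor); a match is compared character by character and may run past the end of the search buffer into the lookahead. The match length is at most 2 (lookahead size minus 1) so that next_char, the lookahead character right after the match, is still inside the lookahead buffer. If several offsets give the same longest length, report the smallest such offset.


Try each offset into the search buffer:
  offset=1 (pos 6, char 'c'): match length 0
  offset=2 (pos 5, char 'c'): match length 0
  offset=3 (pos 4, char 'd'): match length 0
  offset=4 (pos 3, char 'd'): match length 0
  offset=5 (pos 2, char 'c'): match length 0
  offset=6 (pos 1, char 'f'): match length 2
  offset=7 (pos 0, char 'c'): match length 0
Longest match has length 2 at offset 6.
next_char = character at position 7 + 2 = 9 -> 'c'

Best match: offset=6, length=2 (matching 'fc' starting at position 1)
LZ77 triple: (6, 2, 'c')


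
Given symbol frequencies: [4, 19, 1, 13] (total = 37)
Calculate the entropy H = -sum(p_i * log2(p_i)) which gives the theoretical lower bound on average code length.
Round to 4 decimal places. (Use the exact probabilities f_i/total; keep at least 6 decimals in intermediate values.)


Per-symbol terms -p_i * log2(p_i) with p_i = f_i/37:
  p = 4/37 = 0.108108: log2(p) = -3.209453, -p*log2(p) = 0.346968
  p = 19/37 = 0.513514: log2(p) = -0.961526, -p*log2(p) = 0.493757
  p = 1/37 = 0.027027: log2(p) = -5.209453, -p*log2(p) = 0.140796
  p = 13/37 = 0.351351: log2(p) = -1.509014, -p*log2(p) = 0.530194
H = 0.346968 + 0.493757 + 0.140796 + 0.530194 = 1.511715

H = 1.5117 bits/symbol


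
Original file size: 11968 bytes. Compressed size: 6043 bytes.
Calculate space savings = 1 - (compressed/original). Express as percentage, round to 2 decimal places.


ratio = compressed/original = 6043/11968 = 0.50493
savings = 1 - ratio = 1 - 0.50493 = 0.49507
as a percentage: 0.49507 * 100 = 49.51%

Space savings = 1 - 6043/11968 = 49.51%


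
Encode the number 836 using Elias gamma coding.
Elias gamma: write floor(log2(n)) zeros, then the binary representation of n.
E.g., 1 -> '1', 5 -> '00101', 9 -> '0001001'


num_bits = floor(log2(836)) + 1 = 10
leading_zeros = num_bits - 1 = 9
binary(836) = 1101000100

Elias gamma(836) = '000000000' + '1101000100' = 0000000001101000100 (19 bits)


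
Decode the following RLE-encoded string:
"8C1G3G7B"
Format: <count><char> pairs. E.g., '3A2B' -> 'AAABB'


Expanding each <count><char> pair:
  8C -> 'CCCCCCCC'
  1G -> 'G'
  3G -> 'GGG'
  7B -> 'BBBBBBB'

Decoded = CCCCCCCCGGGGBBBBBBB


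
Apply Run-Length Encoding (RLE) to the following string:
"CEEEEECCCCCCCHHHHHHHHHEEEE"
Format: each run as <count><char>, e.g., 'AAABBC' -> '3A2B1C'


Scanning runs left to right:
  i=0: run of 'C' x 1 -> '1C'
  i=1: run of 'E' x 5 -> '5E'
  i=6: run of 'C' x 7 -> '7C'
  i=13: run of 'H' x 9 -> '9H'
  i=22: run of 'E' x 4 -> '4E'

RLE = 1C5E7C9H4E


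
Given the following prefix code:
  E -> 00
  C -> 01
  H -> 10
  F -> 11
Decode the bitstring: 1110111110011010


Decoding step by step:
Bits 11 -> F
Bits 10 -> H
Bits 11 -> F
Bits 11 -> F
Bits 10 -> H
Bits 01 -> C
Bits 10 -> H
Bits 10 -> H


Decoded message: FHFFHCHH


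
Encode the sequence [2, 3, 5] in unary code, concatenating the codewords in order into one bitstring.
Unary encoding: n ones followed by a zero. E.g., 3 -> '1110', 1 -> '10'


Encode each number as n ones followed by a terminating 0:
  2 -> 110 (3 bits)
  3 -> 1110 (4 bits)
  5 -> 111110 (6 bits)
Total length = 3 + 4 + 6 = 13 bits.

Unary([2, 3, 5]) = 1101110111110 (13 bits)


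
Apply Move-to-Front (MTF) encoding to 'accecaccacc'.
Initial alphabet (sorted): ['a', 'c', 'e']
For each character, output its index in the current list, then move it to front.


MTF encoding:
'a': index 0 in ['a', 'c', 'e'] -> ['a', 'c', 'e']
'c': index 1 in ['a', 'c', 'e'] -> ['c', 'a', 'e']
'c': index 0 in ['c', 'a', 'e'] -> ['c', 'a', 'e']
'e': index 2 in ['c', 'a', 'e'] -> ['e', 'c', 'a']
'c': index 1 in ['e', 'c', 'a'] -> ['c', 'e', 'a']
'a': index 2 in ['c', 'e', 'a'] -> ['a', 'c', 'e']
'c': index 1 in ['a', 'c', 'e'] -> ['c', 'a', 'e']
'c': index 0 in ['c', 'a', 'e'] -> ['c', 'a', 'e']
'a': index 1 in ['c', 'a', 'e'] -> ['a', 'c', 'e']
'c': index 1 in ['a', 'c', 'e'] -> ['c', 'a', 'e']
'c': index 0 in ['c', 'a', 'e'] -> ['c', 'a', 'e']


Output: [0, 1, 0, 2, 1, 2, 1, 0, 1, 1, 0]


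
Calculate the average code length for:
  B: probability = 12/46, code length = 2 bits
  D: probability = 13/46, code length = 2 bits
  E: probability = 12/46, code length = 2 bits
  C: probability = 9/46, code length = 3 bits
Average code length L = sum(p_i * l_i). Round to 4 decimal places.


Weighted contributions p_i * l_i:
  B: (12/46) * 2 = 24/46
  D: (13/46) * 2 = 26/46
  E: (12/46) * 2 = 24/46
  C: (9/46) * 3 = 27/46
Sum = (24 + 26 + 24 + 27)/46 = 101/46

L = 101/46 = 2.1957 bits/symbol


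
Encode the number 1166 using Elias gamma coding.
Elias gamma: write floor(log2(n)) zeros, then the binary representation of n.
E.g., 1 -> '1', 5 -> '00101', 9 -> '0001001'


num_bits = floor(log2(1166)) + 1 = 11
leading_zeros = num_bits - 1 = 10
binary(1166) = 10010001110

Elias gamma(1166) = '0000000000' + '10010001110' = 000000000010010001110 (21 bits)


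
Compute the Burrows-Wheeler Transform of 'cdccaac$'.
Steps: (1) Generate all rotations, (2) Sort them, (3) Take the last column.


Rotations (sorted):
  0: $cdccaac -> last char: c
  1: aac$cdcc -> last char: c
  2: ac$cdcca -> last char: a
  3: c$cdccaa -> last char: a
  4: caac$cdc -> last char: c
  5: ccaac$cd -> last char: d
  6: cdccaac$ -> last char: $
  7: dccaac$c -> last char: c


BWT = ccaacd$c


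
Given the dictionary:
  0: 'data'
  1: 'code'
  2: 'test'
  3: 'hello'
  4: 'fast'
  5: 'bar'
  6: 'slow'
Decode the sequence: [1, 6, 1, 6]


Look up each index in the dictionary:
  1 -> 'code'
  6 -> 'slow'
  1 -> 'code'
  6 -> 'slow'

Decoded: "code slow code slow"


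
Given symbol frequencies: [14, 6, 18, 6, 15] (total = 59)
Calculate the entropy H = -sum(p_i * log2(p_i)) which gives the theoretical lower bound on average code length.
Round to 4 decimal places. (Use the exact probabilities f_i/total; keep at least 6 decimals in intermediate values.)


Per-symbol terms -p_i * log2(p_i) with p_i = f_i/59:
  p = 14/59 = 0.237288: log2(p) = -2.075288, -p*log2(p) = 0.492441
  p = 6/59 = 0.101695: log2(p) = -3.297681, -p*log2(p) = 0.335357
  p = 18/59 = 0.305085: log2(p) = -1.712718, -p*log2(p) = 0.522524
  p = 6/59 = 0.101695: log2(p) = -3.297681, -p*log2(p) = 0.335357
  p = 15/59 = 0.254237: log2(p) = -1.975752, -p*log2(p) = 0.502310
H = 0.492441 + 0.335357 + 0.522524 + 0.335357 + 0.502310 = 2.187989

H = 2.188 bits/symbol


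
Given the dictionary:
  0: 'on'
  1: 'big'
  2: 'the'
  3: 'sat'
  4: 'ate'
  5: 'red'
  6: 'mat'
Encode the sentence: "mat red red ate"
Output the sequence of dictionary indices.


Look up each word in the dictionary:
  'mat' -> 6
  'red' -> 5
  'red' -> 5
  'ate' -> 4

Encoded: [6, 5, 5, 4]


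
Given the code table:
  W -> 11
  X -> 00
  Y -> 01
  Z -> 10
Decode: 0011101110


Decoding:
00 -> X
11 -> W
10 -> Z
11 -> W
10 -> Z


Result: XWZWZ


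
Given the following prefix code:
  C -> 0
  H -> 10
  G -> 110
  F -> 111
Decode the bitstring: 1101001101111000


Decoding step by step:
Bits 110 -> G
Bits 10 -> H
Bits 0 -> C
Bits 110 -> G
Bits 111 -> F
Bits 10 -> H
Bits 0 -> C
Bits 0 -> C


Decoded message: GHCGFHCC


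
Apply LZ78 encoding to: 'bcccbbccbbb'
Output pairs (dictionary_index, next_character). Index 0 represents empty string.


LZ78 encoding steps:
Dictionary: {0: ''}
Step 1: w='' (idx 0), next='b' -> output (0, 'b'), add 'b' as idx 1
Step 2: w='' (idx 0), next='c' -> output (0, 'c'), add 'c' as idx 2
Step 3: w='c' (idx 2), next='c' -> output (2, 'c'), add 'cc' as idx 3
Step 4: w='b' (idx 1), next='b' -> output (1, 'b'), add 'bb' as idx 4
Step 5: w='cc' (idx 3), next='b' -> output (3, 'b'), add 'ccb' as idx 5
Step 6: w='bb' (idx 4), end of input -> output (4, '')


Encoded: [(0, 'b'), (0, 'c'), (2, 'c'), (1, 'b'), (3, 'b'), (4, '')]


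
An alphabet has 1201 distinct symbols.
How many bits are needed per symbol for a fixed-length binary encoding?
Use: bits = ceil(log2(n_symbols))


log2(1201) = 10.23
Bracket: 2^10 = 1024 < 1201 <= 2^11 = 2048
So ceil(log2(1201)) = 11

bits = ceil(log2(1201)) = ceil(10.23) = 11 bits


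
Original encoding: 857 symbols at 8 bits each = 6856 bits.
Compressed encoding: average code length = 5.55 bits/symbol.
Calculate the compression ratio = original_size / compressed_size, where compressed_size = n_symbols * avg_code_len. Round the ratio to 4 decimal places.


original_size = n_symbols * orig_bits = 857 * 8 = 6856 bits
compressed_size = n_symbols * avg_code_len = 857 * 5.55 = 4756.35 bits
ratio = original_size / compressed_size = 6856 / 4756.35 = 1.4414

Compression ratio = 1.4414


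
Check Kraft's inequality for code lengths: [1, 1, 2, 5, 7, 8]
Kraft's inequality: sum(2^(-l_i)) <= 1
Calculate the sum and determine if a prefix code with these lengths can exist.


Sum = 2^(-1) + 2^(-1) + 2^(-2) + 2^(-5) + 2^(-7) + 2^(-8)
    = 0.5 + 0.5 + 0.25 + 0.03125 + 0.0078125 + 0.00390625
    = 331/256 = 1.29296875
Since 1.29296875 > 1, Kraft's inequality is NOT satisfied.
A prefix code with these lengths CANNOT exist.

Kraft sum = 1.29296875. Not satisfied.


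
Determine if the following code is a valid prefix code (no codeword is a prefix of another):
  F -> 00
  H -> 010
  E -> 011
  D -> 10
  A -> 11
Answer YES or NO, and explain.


Checking each pair (does one codeword prefix another?):
  F='00' vs H='010': no prefix
  F='00' vs E='011': no prefix
  F='00' vs D='10': no prefix
  F='00' vs A='11': no prefix
  H='010' vs F='00': no prefix
  H='010' vs E='011': no prefix
  H='010' vs D='10': no prefix
  H='010' vs A='11': no prefix
  E='011' vs F='00': no prefix
  E='011' vs H='010': no prefix
  E='011' vs D='10': no prefix
  E='011' vs A='11': no prefix
  D='10' vs F='00': no prefix
  D='10' vs H='010': no prefix
  D='10' vs E='011': no prefix
  D='10' vs A='11': no prefix
  A='11' vs F='00': no prefix
  A='11' vs H='010': no prefix
  A='11' vs E='011': no prefix
  A='11' vs D='10': no prefix
No violation found over all pairs.

YES -- this is a valid prefix code. No codeword is a prefix of any other codeword.


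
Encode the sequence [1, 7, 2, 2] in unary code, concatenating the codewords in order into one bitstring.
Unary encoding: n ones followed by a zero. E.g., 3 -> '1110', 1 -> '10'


Encode each number as n ones followed by a terminating 0:
  1 -> 10 (2 bits)
  7 -> 11111110 (8 bits)
  2 -> 110 (3 bits)
  2 -> 110 (3 bits)
Total length = 2 + 8 + 3 + 3 = 16 bits.

Unary([1, 7, 2, 2]) = 1011111110110110 (16 bits)


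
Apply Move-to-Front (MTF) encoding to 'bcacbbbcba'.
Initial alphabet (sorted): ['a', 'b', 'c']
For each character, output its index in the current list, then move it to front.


MTF encoding:
'b': index 1 in ['a', 'b', 'c'] -> ['b', 'a', 'c']
'c': index 2 in ['b', 'a', 'c'] -> ['c', 'b', 'a']
'a': index 2 in ['c', 'b', 'a'] -> ['a', 'c', 'b']
'c': index 1 in ['a', 'c', 'b'] -> ['c', 'a', 'b']
'b': index 2 in ['c', 'a', 'b'] -> ['b', 'c', 'a']
'b': index 0 in ['b', 'c', 'a'] -> ['b', 'c', 'a']
'b': index 0 in ['b', 'c', 'a'] -> ['b', 'c', 'a']
'c': index 1 in ['b', 'c', 'a'] -> ['c', 'b', 'a']
'b': index 1 in ['c', 'b', 'a'] -> ['b', 'c', 'a']
'a': index 2 in ['b', 'c', 'a'] -> ['a', 'b', 'c']


Output: [1, 2, 2, 1, 2, 0, 0, 1, 1, 2]


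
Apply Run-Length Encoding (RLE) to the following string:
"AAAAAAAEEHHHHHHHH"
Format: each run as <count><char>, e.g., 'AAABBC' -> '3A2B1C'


Scanning runs left to right:
  i=0: run of 'A' x 7 -> '7A'
  i=7: run of 'E' x 2 -> '2E'
  i=9: run of 'H' x 8 -> '8H'

RLE = 7A2E8H


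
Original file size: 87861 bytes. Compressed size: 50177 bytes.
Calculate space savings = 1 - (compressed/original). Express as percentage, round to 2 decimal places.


ratio = compressed/original = 50177/87861 = 0.571095
savings = 1 - ratio = 1 - 0.571095 = 0.428905
as a percentage: 0.428905 * 100 = 42.89%

Space savings = 1 - 50177/87861 = 42.89%


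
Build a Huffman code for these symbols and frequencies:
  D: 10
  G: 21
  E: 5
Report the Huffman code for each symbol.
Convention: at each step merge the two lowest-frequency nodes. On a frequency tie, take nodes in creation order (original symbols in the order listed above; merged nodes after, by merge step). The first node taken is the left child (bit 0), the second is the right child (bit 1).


Huffman tree construction:
Step 1: Merge E(5) + D(10) = 15
Step 2: Merge (E+D)(15) + G(21) = 36
Read each symbol's code off the tree from the root (left child = 0, right child = 1).

Codes:
  D: 01 (length 2)
  G: 1 (length 1)
  E: 00 (length 2)
Average code length: 51/36 = 1.4167 bits/symbol


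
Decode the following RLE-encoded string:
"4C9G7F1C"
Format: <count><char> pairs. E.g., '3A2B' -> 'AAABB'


Expanding each <count><char> pair:
  4C -> 'CCCC'
  9G -> 'GGGGGGGGG'
  7F -> 'FFFFFFF'
  1C -> 'C'

Decoded = CCCCGGGGGGGGGFFFFFFFC


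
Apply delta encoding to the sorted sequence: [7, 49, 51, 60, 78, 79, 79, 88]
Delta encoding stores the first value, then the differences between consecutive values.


First value: 7
Deltas:
  49 - 7 = 42
  51 - 49 = 2
  60 - 51 = 9
  78 - 60 = 18
  79 - 78 = 1
  79 - 79 = 0
  88 - 79 = 9


Delta encoded: [7, 42, 2, 9, 18, 1, 0, 9]


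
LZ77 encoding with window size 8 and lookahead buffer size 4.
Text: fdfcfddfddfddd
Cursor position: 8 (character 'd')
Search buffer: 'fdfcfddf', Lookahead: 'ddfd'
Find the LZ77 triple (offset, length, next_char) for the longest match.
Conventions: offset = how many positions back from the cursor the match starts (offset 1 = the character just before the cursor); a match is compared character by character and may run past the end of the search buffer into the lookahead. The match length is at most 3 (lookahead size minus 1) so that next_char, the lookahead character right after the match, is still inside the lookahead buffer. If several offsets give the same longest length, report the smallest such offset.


Try each offset into the search buffer:
  offset=1 (pos 7, char 'f'): match length 0
  offset=2 (pos 6, char 'd'): match length 1
  offset=3 (pos 5, char 'd'): match length 3
  offset=4 (pos 4, char 'f'): match length 0
  offset=5 (pos 3, char 'c'): match length 0
  offset=6 (pos 2, char 'f'): match length 0
  offset=7 (pos 1, char 'd'): match length 1
  offset=8 (pos 0, char 'f'): match length 0
Longest match has length 3 at offset 3.
next_char = character at position 8 + 3 = 11 -> 'd'

Best match: offset=3, length=3 (matching 'ddf' starting at position 5)
LZ77 triple: (3, 3, 'd')
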